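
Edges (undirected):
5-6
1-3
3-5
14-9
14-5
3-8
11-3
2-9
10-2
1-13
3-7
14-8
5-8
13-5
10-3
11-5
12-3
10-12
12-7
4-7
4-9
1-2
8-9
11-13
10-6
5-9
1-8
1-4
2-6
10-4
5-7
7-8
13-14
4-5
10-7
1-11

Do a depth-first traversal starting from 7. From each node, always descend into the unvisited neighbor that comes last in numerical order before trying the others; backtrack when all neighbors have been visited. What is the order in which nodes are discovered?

Visit 7
7 → 12
12 → 10
10 → 6
6 → 5
5 → 14
14 → 13
13 → 11
11 → 3
3 → 8
8 → 9
9 → 4
4 → 1
1 → 2

7, 12, 10, 6, 5, 14, 13, 11, 3, 8, 9, 4, 1, 2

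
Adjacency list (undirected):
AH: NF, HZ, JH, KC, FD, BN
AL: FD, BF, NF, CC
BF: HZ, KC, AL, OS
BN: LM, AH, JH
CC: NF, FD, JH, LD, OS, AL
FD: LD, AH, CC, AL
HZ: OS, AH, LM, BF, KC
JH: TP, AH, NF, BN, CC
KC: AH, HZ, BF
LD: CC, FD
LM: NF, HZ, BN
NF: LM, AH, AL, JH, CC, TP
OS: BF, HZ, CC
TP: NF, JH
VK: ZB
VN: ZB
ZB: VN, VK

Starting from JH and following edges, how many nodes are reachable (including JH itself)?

BFS from JH visits: JH, TP, AH, NF, BN, CC, HZ, KC, FD, LM, AL, LD, OS, BF
Reachable nodes: 14 of 17 total.

14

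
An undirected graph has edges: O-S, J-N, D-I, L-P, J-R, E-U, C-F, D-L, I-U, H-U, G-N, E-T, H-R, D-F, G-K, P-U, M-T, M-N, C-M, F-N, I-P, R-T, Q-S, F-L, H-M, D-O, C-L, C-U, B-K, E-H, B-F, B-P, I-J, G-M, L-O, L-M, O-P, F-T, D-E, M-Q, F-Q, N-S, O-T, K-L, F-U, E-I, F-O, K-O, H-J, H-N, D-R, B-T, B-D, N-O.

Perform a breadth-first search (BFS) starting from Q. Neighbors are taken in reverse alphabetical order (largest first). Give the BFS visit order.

Visit Q; enqueue S, M, F → queue [S, M, F]
Visit S; enqueue O, N → queue [M, F, O, N]
Visit M; enqueue T, L, H, G, C → queue [F, O, N, T, L, H, G, C]
Visit F; enqueue U, D, B → queue [O, N, T, L, H, G, C, U, D, B]
Visit O; enqueue P, K → queue [N, T, L, H, G, C, U, D, B, P, K]
Visit N; enqueue J → queue [T, L, H, G, C, U, D, B, P, K, J]
Visit T; enqueue R, E → queue [L, H, G, C, U, D, B, P, K, J, R, E]
Visit L → queue [H, G, C, U, D, B, P, K, J, R, E]
Visit H → queue [G, C, U, D, B, P, K, J, R, E]
Visit G → queue [C, U, D, B, P, K, J, R, E]
Visit C → queue [U, D, B, P, K, J, R, E]
Visit U; enqueue I → queue [D, B, P, K, J, R, E, I]
Visit D → queue [B, P, K, J, R, E, I]
Visit B → queue [P, K, J, R, E, I]
Visit P → queue [K, J, R, E, I]
Visit K → queue [J, R, E, I]
Visit J → queue [R, E, I]
Visit R → queue [E, I]
Visit E → queue [I]
Visit I → queue []

Q, S, M, F, O, N, T, L, H, G, C, U, D, B, P, K, J, R, E, I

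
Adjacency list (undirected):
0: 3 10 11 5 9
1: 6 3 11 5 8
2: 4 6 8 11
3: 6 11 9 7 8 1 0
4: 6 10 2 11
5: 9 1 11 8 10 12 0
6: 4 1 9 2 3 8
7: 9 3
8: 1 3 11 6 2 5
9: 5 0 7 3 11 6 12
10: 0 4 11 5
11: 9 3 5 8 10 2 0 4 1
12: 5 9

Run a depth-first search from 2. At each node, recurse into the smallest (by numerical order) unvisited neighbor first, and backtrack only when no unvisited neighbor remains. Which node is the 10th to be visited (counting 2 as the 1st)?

Visit 2
2 → 4
4 → 6
6 → 1
1 → 3
3 → 0
0 → 5
5 → 8
8 → 11
11 → 9
9 → 7
9 → 12
11 → 10

Visit order: 2, 4, 6, 1, 3, 0, 5, 8, 11, 9, 7, 12, 10

9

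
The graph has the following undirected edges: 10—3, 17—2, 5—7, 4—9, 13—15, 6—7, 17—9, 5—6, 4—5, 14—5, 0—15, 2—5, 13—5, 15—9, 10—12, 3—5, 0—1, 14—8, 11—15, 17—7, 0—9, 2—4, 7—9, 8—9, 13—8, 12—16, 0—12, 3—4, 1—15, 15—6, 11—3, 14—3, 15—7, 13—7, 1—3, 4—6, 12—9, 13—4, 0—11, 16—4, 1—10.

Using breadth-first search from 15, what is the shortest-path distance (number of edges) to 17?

Level 0: 15
Level 1: 0, 1, 6, 7, 9, 11, 13
Level 2: 3, 4, 5, 8, 10, 12, 17
Level 3: 2, 14, 16
17 first appears at level 2.

2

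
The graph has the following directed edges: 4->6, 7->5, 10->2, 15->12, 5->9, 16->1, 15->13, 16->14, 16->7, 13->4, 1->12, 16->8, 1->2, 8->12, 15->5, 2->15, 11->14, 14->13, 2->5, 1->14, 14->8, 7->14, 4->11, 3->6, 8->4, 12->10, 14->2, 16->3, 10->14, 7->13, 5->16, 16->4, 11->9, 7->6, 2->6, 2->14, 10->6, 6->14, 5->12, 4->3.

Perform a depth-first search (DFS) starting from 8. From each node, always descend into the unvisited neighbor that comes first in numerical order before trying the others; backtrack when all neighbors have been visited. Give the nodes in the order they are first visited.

8 4 3 6 14 2 5 9 12 10 16 1 7 13 15 11

Visit 8
8 → 4
4 → 3
3 → 6
6 → 14
14 → 2
2 → 5
5 → 9
5 → 12
12 → 10
5 → 16
16 → 1
16 → 7
7 → 13
2 → 15
4 → 11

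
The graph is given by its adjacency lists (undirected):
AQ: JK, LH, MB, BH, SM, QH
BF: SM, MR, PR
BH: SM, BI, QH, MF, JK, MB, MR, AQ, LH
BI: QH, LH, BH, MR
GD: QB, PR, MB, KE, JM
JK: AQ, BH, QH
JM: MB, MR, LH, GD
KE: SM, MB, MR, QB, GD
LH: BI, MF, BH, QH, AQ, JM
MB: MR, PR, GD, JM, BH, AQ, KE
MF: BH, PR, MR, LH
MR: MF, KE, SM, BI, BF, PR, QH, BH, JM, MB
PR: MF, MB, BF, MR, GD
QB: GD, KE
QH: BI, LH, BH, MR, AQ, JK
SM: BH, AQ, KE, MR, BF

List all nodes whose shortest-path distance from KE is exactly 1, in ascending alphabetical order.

Level 0: KE
Level 1: GD, MB, MR, QB, SM
Level 2: AQ, BF, BH, BI, JM, MF, PR, QH
Level 3: JK, LH

GD, MB, MR, QB, SM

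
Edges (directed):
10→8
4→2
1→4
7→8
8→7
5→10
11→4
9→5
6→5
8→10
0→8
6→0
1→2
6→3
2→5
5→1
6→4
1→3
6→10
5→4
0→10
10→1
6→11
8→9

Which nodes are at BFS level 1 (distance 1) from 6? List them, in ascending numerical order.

0, 3, 4, 5, 10, 11

Level 0: 6
Level 1: 0, 3, 4, 5, 10, 11
Level 2: 1, 2, 8
Level 3: 7, 9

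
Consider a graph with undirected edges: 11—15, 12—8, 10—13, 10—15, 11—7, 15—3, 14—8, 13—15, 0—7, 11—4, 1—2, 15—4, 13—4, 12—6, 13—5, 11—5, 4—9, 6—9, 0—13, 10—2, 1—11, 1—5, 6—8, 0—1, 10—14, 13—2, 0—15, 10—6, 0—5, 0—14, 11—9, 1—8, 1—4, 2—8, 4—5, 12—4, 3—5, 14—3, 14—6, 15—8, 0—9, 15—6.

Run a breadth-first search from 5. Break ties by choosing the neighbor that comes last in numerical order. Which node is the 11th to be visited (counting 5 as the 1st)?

9

Visit 5; enqueue 13, 11, 4, 3, 1, 0 → queue [13, 11, 4, 3, 1, 0]
Visit 13; enqueue 15, 10, 2 → queue [11, 4, 3, 1, 0, 15, 10, 2]
Visit 11; enqueue 9, 7 → queue [4, 3, 1, 0, 15, 10, 2, 9, 7]
Visit 4; enqueue 12 → queue [3, 1, 0, 15, 10, 2, 9, 7, 12]
Visit 3; enqueue 14 → queue [1, 0, 15, 10, 2, 9, 7, 12, 14]
Visit 1; enqueue 8 → queue [0, 15, 10, 2, 9, 7, 12, 14, 8]
Visit 0 → queue [15, 10, 2, 9, 7, 12, 14, 8]
Visit 15; enqueue 6 → queue [10, 2, 9, 7, 12, 14, 8, 6]
Visit 10 → queue [2, 9, 7, 12, 14, 8, 6]
Visit 2 → queue [9, 7, 12, 14, 8, 6]
Visit 9 → queue [7, 12, 14, 8, 6]
Visit 7 → queue [12, 14, 8, 6]
Visit 12 → queue [14, 8, 6]
Visit 14 → queue [8, 6]
Visit 8 → queue [6]
Visit 6 → queue []

Visit order: 5, 13, 11, 4, 3, 1, 0, 15, 10, 2, 9, 7, 12, 14, 8, 6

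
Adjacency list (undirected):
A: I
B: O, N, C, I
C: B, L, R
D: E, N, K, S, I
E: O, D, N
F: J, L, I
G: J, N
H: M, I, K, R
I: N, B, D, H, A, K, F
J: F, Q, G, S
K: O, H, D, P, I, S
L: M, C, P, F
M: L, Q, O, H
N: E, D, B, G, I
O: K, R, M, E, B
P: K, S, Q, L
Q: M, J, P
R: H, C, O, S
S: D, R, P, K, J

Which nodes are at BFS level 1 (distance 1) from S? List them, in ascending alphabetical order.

D, J, K, P, R

Level 0: S
Level 1: D, J, K, P, R
Level 2: C, E, F, G, H, I, L, N, O, Q
Level 3: A, B, M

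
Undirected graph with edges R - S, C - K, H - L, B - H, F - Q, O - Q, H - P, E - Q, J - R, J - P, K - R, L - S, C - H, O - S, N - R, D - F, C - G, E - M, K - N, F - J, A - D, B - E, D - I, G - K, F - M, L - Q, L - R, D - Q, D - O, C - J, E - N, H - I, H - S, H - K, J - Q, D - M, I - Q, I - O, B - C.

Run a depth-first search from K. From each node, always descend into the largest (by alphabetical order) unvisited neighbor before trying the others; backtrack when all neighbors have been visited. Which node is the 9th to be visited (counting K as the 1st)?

J

Visit K
K → R
R → S
S → O
O → Q
Q → L
L → H
H → P
P → J
J → F
F → M
M → E
E → N
E → B
B → C
C → G
M → D
D → I
D → A

Visit order: K, R, S, O, Q, L, H, P, J, F, M, E, N, B, C, G, D, I, A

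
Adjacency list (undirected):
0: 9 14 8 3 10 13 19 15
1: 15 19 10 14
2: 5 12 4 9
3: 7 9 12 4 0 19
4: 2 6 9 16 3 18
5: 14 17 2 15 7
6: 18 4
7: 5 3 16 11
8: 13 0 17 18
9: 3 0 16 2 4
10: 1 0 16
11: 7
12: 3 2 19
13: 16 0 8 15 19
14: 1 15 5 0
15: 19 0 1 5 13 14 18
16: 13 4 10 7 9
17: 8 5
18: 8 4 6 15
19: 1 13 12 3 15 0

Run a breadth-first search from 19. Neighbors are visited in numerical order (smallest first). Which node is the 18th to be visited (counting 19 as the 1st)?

Visit 19; enqueue 0, 1, 3, 12, 13, 15 → queue [0, 1, 3, 12, 13, 15]
Visit 0; enqueue 8, 9, 10, 14 → queue [1, 3, 12, 13, 15, 8, 9, 10, 14]
Visit 1 → queue [3, 12, 13, 15, 8, 9, 10, 14]
Visit 3; enqueue 4, 7 → queue [12, 13, 15, 8, 9, 10, 14, 4, 7]
Visit 12; enqueue 2 → queue [13, 15, 8, 9, 10, 14, 4, 7, 2]
Visit 13; enqueue 16 → queue [15, 8, 9, 10, 14, 4, 7, 2, 16]
Visit 15; enqueue 5, 18 → queue [8, 9, 10, 14, 4, 7, 2, 16, 5, 18]
Visit 8; enqueue 17 → queue [9, 10, 14, 4, 7, 2, 16, 5, 18, 17]
Visit 9 → queue [10, 14, 4, 7, 2, 16, 5, 18, 17]
Visit 10 → queue [14, 4, 7, 2, 16, 5, 18, 17]
Visit 14 → queue [4, 7, 2, 16, 5, 18, 17]
Visit 4; enqueue 6 → queue [7, 2, 16, 5, 18, 17, 6]
Visit 7; enqueue 11 → queue [2, 16, 5, 18, 17, 6, 11]
Visit 2 → queue [16, 5, 18, 17, 6, 11]
Visit 16 → queue [5, 18, 17, 6, 11]
Visit 5 → queue [18, 17, 6, 11]
Visit 18 → queue [17, 6, 11]
Visit 17 → queue [6, 11]
Visit 6 → queue [11]
Visit 11 → queue []

Visit order: 19, 0, 1, 3, 12, 13, 15, 8, 9, 10, 14, 4, 7, 2, 16, 5, 18, 17, 6, 11

17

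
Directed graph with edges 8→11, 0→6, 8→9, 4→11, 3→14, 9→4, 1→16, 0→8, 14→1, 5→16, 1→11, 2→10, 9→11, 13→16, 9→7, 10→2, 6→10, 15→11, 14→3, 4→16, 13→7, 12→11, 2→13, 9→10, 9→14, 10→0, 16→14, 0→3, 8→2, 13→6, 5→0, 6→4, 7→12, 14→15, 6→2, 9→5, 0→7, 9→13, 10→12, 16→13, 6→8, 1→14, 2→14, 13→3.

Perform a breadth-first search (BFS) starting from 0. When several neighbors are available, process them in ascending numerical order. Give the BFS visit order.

0 3 6 7 8 14 2 4 10 12 9 11 1 15 13 16 5

Visit 0; enqueue 3, 6, 7, 8 → queue [3, 6, 7, 8]
Visit 3; enqueue 14 → queue [6, 7, 8, 14]
Visit 6; enqueue 2, 4, 10 → queue [7, 8, 14, 2, 4, 10]
Visit 7; enqueue 12 → queue [8, 14, 2, 4, 10, 12]
Visit 8; enqueue 9, 11 → queue [14, 2, 4, 10, 12, 9, 11]
Visit 14; enqueue 1, 15 → queue [2, 4, 10, 12, 9, 11, 1, 15]
Visit 2; enqueue 13 → queue [4, 10, 12, 9, 11, 1, 15, 13]
Visit 4; enqueue 16 → queue [10, 12, 9, 11, 1, 15, 13, 16]
Visit 10 → queue [12, 9, 11, 1, 15, 13, 16]
Visit 12 → queue [9, 11, 1, 15, 13, 16]
Visit 9; enqueue 5 → queue [11, 1, 15, 13, 16, 5]
Visit 11 → queue [1, 15, 13, 16, 5]
Visit 1 → queue [15, 13, 16, 5]
Visit 15 → queue [13, 16, 5]
Visit 13 → queue [16, 5]
Visit 16 → queue [5]
Visit 5 → queue []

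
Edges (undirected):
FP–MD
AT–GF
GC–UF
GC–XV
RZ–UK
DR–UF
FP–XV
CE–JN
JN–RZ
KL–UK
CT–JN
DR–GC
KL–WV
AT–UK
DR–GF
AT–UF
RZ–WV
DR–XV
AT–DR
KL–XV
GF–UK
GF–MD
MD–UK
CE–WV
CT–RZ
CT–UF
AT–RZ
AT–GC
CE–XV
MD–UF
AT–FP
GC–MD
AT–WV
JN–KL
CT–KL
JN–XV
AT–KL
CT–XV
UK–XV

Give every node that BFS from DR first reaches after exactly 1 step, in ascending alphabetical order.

AT, GC, GF, UF, XV

Level 0: DR
Level 1: AT, GC, GF, UF, XV
Level 2: CE, CT, FP, JN, KL, MD, RZ, UK, WV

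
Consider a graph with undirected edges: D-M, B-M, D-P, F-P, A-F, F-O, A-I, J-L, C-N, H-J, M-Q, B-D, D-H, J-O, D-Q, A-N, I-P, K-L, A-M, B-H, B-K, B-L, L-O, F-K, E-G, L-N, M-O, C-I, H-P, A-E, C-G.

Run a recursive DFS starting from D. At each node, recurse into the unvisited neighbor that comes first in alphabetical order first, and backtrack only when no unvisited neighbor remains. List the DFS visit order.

D → B → H → J → L → K → F → A → E → G → C → I → P → N → M → O → Q

Visit D
D → B
B → H
H → J
J → L
L → K
K → F
F → A
A → E
E → G
G → C
C → I
I → P
C → N
A → M
M → O
M → Q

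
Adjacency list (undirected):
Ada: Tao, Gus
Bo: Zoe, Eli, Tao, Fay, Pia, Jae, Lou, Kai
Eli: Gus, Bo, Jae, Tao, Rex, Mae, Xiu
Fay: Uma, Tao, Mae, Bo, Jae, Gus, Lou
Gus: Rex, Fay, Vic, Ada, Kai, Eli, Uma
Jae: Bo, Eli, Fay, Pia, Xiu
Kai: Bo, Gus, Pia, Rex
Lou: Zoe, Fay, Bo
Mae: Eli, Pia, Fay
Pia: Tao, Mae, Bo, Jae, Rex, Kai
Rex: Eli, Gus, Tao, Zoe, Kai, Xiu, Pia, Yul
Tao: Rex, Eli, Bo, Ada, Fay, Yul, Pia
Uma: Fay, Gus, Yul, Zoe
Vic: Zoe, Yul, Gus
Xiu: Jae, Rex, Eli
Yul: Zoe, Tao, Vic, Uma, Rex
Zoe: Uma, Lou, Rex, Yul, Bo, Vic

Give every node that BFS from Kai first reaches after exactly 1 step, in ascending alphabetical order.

Bo, Gus, Pia, Rex

Level 0: Kai
Level 1: Bo, Gus, Pia, Rex
Level 2: Ada, Eli, Fay, Jae, Lou, Mae, Tao, Uma, Vic, Xiu, Yul, Zoe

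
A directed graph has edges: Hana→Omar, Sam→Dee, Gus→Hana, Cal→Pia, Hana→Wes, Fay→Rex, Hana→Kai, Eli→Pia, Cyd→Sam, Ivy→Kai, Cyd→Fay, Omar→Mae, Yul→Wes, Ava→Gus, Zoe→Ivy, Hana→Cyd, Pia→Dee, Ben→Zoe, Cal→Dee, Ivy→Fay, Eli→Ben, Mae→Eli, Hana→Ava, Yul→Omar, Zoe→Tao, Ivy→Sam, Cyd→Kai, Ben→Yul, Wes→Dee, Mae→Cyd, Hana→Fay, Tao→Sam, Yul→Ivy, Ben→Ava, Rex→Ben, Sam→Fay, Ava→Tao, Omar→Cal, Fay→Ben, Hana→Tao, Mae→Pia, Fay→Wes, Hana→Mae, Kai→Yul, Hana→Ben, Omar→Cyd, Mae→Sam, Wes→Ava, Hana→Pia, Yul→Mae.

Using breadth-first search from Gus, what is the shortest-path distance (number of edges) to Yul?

3

Level 0: Gus
Level 1: Hana
Level 2: Ava, Ben, Cyd, Fay, Kai, Mae, Omar, Pia, Tao, Wes
Level 3: Cal, Dee, Eli, Rex, Sam, Yul, Zoe
Level 4: Ivy
Yul first appears at level 3.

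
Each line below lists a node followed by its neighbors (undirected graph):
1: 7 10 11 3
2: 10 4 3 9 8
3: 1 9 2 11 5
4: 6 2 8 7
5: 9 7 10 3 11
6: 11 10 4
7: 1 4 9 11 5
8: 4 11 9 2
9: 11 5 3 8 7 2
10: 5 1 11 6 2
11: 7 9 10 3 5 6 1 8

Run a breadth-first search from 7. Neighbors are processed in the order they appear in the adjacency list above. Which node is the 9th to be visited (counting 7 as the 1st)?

6

Visit 7; enqueue 1, 4, 9, 11, 5 → queue [1, 4, 9, 11, 5]
Visit 1; enqueue 10, 3 → queue [4, 9, 11, 5, 10, 3]
Visit 4; enqueue 6, 2, 8 → queue [9, 11, 5, 10, 3, 6, 2, 8]
Visit 9 → queue [11, 5, 10, 3, 6, 2, 8]
Visit 11 → queue [5, 10, 3, 6, 2, 8]
Visit 5 → queue [10, 3, 6, 2, 8]
Visit 10 → queue [3, 6, 2, 8]
Visit 3 → queue [6, 2, 8]
Visit 6 → queue [2, 8]
Visit 2 → queue [8]
Visit 8 → queue []

Visit order: 7, 1, 4, 9, 11, 5, 10, 3, 6, 2, 8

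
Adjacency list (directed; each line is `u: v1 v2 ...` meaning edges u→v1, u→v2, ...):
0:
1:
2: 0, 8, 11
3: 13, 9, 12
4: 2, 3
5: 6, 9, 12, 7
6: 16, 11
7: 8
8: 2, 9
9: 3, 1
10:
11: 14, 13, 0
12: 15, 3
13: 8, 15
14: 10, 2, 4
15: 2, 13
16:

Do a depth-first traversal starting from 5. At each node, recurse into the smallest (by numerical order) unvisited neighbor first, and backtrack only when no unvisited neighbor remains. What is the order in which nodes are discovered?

Visit 5
5 → 6
6 → 11
11 → 0
11 → 13
13 → 8
8 → 2
8 → 9
9 → 1
9 → 3
3 → 12
12 → 15
11 → 14
14 → 4
14 → 10
6 → 16
5 → 7

5 -> 6 -> 11 -> 0 -> 13 -> 8 -> 2 -> 9 -> 1 -> 3 -> 12 -> 15 -> 14 -> 4 -> 10 -> 16 -> 7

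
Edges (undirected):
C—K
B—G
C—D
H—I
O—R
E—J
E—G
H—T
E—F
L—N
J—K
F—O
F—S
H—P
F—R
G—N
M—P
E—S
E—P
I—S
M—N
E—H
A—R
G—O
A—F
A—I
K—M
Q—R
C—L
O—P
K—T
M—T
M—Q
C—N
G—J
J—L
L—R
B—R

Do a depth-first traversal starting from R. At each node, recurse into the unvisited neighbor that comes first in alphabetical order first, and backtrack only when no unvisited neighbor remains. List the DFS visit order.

Visit R
R → A
A → F
F → E
E → G
G → B
G → J
J → K
K → C
C → D
C → L
L → N
N → M
M → P
P → H
H → I
I → S
H → T
P → O
M → Q

R A F E G B J K C D L N M P H I S T O Q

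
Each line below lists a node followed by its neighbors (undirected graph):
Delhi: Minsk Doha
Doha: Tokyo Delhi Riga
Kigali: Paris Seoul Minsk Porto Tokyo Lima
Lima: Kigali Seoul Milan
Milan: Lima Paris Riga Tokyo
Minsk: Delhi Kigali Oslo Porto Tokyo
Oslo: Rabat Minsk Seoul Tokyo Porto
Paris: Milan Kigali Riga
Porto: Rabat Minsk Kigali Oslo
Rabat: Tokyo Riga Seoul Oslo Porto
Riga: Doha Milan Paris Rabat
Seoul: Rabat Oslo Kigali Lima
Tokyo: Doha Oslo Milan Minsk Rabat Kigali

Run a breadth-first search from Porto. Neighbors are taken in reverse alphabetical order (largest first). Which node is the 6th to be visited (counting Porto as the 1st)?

Tokyo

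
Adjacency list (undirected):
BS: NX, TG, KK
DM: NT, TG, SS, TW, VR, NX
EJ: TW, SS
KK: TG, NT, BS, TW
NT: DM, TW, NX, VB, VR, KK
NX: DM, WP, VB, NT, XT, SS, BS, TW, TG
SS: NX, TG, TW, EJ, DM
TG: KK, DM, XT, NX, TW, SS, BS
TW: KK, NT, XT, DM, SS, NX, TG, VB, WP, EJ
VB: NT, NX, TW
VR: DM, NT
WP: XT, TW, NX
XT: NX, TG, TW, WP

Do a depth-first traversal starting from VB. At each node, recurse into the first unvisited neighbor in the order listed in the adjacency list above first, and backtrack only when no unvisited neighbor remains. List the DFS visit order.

VB, NT, DM, TG, KK, BS, NX, WP, XT, TW, SS, EJ, VR

Visit VB
VB → NT
NT → DM
DM → TG
TG → KK
KK → BS
BS → NX
NX → WP
WP → XT
XT → TW
TW → SS
SS → EJ
DM → VR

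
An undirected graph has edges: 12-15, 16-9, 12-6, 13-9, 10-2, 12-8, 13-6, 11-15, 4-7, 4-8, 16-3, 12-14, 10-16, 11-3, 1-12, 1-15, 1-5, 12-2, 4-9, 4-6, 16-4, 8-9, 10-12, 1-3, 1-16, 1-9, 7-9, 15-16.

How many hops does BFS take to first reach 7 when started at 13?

Level 0: 13
Level 1: 6, 9
Level 2: 1, 4, 7, 8, 12, 16
Level 3: 2, 3, 5, 10, 14, 15
Level 4: 11
7 first appears at level 2.

2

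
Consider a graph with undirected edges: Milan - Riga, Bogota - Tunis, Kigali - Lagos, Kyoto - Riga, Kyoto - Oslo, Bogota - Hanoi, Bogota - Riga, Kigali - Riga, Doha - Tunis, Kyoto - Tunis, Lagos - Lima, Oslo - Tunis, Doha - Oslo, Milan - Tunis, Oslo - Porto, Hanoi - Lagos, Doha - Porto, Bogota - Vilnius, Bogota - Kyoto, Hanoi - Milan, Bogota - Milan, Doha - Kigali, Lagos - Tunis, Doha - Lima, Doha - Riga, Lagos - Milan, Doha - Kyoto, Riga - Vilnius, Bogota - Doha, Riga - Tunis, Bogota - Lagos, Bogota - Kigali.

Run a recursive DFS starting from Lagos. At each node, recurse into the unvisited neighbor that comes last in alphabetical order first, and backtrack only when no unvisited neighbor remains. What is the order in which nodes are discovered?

Lagos, Tunis, Riga, Vilnius, Bogota, Milan, Hanoi, Kyoto, Oslo, Porto, Doha, Lima, Kigali

Visit Lagos
Lagos → Tunis
Tunis → Riga
Riga → Vilnius
Vilnius → Bogota
Bogota → Milan
Milan → Hanoi
Bogota → Kyoto
Kyoto → Oslo
Oslo → Porto
Porto → Doha
Doha → Lima
Doha → Kigali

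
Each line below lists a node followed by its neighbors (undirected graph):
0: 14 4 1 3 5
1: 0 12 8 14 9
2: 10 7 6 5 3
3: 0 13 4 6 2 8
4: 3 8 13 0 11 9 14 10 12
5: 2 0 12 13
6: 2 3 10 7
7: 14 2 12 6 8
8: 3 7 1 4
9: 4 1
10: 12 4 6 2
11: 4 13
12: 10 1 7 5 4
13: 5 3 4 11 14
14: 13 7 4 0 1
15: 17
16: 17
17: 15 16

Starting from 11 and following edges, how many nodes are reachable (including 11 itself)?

BFS from 11 visits: 11, 13, 4, 14, 5, 3, 12, 10, 9, 8, 0, 7, 1, 2, 6
Reachable nodes: 15 of 18 total.

15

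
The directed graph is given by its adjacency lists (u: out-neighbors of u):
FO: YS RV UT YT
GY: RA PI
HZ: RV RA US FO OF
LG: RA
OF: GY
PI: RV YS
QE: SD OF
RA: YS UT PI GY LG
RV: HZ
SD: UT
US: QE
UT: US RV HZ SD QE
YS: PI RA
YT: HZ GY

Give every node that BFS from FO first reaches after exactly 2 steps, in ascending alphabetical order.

GY, HZ, PI, QE, RA, SD, US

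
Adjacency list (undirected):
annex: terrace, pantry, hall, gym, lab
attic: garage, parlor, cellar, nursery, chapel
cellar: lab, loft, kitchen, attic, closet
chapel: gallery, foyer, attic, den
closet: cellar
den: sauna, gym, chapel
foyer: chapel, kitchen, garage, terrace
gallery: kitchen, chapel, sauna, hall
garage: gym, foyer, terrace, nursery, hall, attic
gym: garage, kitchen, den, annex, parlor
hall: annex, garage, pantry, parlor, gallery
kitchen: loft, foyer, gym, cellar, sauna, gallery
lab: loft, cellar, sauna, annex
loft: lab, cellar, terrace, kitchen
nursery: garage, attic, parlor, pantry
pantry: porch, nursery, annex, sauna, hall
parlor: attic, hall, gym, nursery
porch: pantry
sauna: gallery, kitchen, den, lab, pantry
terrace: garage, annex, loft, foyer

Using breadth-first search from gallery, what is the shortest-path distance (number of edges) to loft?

Level 0: gallery
Level 1: chapel, hall, kitchen, sauna
Level 2: annex, attic, cellar, den, foyer, garage, gym, lab, loft, pantry, parlor
Level 3: closet, nursery, porch, terrace
loft first appears at level 2.

2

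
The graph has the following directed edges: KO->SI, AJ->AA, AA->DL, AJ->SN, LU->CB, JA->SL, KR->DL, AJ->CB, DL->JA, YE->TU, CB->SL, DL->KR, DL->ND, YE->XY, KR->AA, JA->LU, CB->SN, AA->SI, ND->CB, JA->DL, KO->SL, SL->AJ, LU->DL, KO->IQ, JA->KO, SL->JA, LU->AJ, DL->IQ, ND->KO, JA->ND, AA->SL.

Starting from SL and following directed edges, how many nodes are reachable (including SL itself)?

BFS from SL visits: SL, JA, AJ, ND, LU, KO, DL, SN, CB, AA, SI, IQ, KR
Reachable nodes: 13 of 16 total.

13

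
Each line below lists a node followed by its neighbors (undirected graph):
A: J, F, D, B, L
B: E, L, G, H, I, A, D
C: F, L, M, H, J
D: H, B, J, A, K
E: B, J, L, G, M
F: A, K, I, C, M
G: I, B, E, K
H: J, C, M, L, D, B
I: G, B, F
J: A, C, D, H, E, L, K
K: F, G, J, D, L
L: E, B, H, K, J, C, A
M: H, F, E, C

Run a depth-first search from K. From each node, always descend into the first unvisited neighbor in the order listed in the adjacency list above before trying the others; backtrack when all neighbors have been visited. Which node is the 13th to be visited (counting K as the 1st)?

D

Visit K
K → F
F → A
A → J
J → C
C → L
L → E
E → B
B → G
G → I
B → H
H → M
H → D

Visit order: K, F, A, J, C, L, E, B, G, I, H, M, D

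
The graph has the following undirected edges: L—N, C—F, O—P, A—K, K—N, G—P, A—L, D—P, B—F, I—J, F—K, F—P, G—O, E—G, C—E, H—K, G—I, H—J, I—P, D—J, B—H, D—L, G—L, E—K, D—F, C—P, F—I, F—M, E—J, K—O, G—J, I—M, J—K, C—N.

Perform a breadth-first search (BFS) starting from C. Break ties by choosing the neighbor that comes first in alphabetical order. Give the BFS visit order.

Visit C; enqueue E, F, N, P → queue [E, F, N, P]
Visit E; enqueue G, J, K → queue [F, N, P, G, J, K]
Visit F; enqueue B, D, I, M → queue [N, P, G, J, K, B, D, I, M]
Visit N; enqueue L → queue [P, G, J, K, B, D, I, M, L]
Visit P; enqueue O → queue [G, J, K, B, D, I, M, L, O]
Visit G → queue [J, K, B, D, I, M, L, O]
Visit J; enqueue H → queue [K, B, D, I, M, L, O, H]
Visit K; enqueue A → queue [B, D, I, M, L, O, H, A]
Visit B → queue [D, I, M, L, O, H, A]
Visit D → queue [I, M, L, O, H, A]
Visit I → queue [M, L, O, H, A]
Visit M → queue [L, O, H, A]
Visit L → queue [O, H, A]
Visit O → queue [H, A]
Visit H → queue [A]
Visit A → queue []

C -> E -> F -> N -> P -> G -> J -> K -> B -> D -> I -> M -> L -> O -> H -> A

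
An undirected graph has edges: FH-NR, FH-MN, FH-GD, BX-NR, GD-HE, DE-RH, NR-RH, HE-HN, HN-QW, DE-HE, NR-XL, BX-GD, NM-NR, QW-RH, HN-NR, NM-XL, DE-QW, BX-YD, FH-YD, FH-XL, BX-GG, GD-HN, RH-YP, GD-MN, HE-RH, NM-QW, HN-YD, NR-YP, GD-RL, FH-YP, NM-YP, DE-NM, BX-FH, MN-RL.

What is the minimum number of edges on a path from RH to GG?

Level 0: RH
Level 1: DE, HE, NR, QW, YP
Level 2: BX, FH, GD, HN, NM, XL
Level 3: GG, MN, RL, YD
GG first appears at level 3.

3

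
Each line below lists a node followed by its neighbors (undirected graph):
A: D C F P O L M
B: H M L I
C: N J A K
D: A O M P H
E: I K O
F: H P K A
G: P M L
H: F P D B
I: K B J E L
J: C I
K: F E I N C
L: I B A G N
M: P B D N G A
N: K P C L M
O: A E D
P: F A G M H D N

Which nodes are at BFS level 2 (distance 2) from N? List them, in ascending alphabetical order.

A, B, D, E, F, G, H, I, J

Level 0: N
Level 1: C, K, L, M, P
Level 2: A, B, D, E, F, G, H, I, J
Level 3: O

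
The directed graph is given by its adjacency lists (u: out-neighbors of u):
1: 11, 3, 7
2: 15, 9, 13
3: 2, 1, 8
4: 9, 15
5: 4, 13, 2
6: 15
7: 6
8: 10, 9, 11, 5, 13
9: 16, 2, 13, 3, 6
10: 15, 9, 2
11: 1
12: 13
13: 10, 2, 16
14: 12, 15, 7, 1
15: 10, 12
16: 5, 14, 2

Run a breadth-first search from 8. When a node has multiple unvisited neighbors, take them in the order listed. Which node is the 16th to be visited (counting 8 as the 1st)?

Visit 8; enqueue 10, 9, 11, 5, 13 → queue [10, 9, 11, 5, 13]
Visit 10; enqueue 15, 2 → queue [9, 11, 5, 13, 15, 2]
Visit 9; enqueue 16, 3, 6 → queue [11, 5, 13, 15, 2, 16, 3, 6]
Visit 11; enqueue 1 → queue [5, 13, 15, 2, 16, 3, 6, 1]
Visit 5; enqueue 4 → queue [13, 15, 2, 16, 3, 6, 1, 4]
Visit 13 → queue [15, 2, 16, 3, 6, 1, 4]
Visit 15; enqueue 12 → queue [2, 16, 3, 6, 1, 4, 12]
Visit 2 → queue [16, 3, 6, 1, 4, 12]
Visit 16; enqueue 14 → queue [3, 6, 1, 4, 12, 14]
Visit 3 → queue [6, 1, 4, 12, 14]
Visit 6 → queue [1, 4, 12, 14]
Visit 1; enqueue 7 → queue [4, 12, 14, 7]
Visit 4 → queue [12, 14, 7]
Visit 12 → queue [14, 7]
Visit 14 → queue [7]
Visit 7 → queue []

Visit order: 8, 10, 9, 11, 5, 13, 15, 2, 16, 3, 6, 1, 4, 12, 14, 7

7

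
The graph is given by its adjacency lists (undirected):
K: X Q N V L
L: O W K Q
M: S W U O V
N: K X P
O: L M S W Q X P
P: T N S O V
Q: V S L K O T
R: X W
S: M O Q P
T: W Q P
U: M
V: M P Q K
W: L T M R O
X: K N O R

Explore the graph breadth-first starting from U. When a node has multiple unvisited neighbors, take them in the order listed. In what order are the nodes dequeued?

U → M → S → W → O → V → Q → P → L → T → R → X → K → N

Visit U; enqueue M → queue [M]
Visit M; enqueue S, W, O, V → queue [S, W, O, V]
Visit S; enqueue Q, P → queue [W, O, V, Q, P]
Visit W; enqueue L, T, R → queue [O, V, Q, P, L, T, R]
Visit O; enqueue X → queue [V, Q, P, L, T, R, X]
Visit V; enqueue K → queue [Q, P, L, T, R, X, K]
Visit Q → queue [P, L, T, R, X, K]
Visit P; enqueue N → queue [L, T, R, X, K, N]
Visit L → queue [T, R, X, K, N]
Visit T → queue [R, X, K, N]
Visit R → queue [X, K, N]
Visit X → queue [K, N]
Visit K → queue [N]
Visit N → queue []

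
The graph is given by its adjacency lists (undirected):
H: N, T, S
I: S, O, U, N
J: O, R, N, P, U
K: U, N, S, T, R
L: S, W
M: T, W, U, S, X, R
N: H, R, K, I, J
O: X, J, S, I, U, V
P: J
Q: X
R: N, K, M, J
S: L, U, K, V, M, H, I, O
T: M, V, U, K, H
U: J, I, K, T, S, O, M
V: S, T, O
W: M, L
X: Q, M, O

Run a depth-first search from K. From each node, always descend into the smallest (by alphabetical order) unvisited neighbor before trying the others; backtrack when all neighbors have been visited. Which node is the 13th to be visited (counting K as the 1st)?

Visit K
K → N
N → H
H → S
S → I
I → O
O → J
J → P
J → R
R → M
M → T
T → U
T → V
M → W
W → L
M → X
X → Q

Visit order: K, N, H, S, I, O, J, P, R, M, T, U, V, W, L, X, Q

V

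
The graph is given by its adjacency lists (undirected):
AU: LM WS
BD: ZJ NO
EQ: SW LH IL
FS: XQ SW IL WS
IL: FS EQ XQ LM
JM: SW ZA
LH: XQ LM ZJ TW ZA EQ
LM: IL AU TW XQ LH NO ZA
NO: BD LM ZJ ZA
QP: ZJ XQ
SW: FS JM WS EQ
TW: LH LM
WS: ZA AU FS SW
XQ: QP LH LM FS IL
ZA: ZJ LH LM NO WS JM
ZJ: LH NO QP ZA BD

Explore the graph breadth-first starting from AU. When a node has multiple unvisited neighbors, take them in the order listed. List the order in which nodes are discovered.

AU, LM, WS, IL, TW, XQ, LH, NO, ZA, FS, SW, EQ, QP, ZJ, BD, JM

Visit AU; enqueue LM, WS → queue [LM, WS]
Visit LM; enqueue IL, TW, XQ, LH, NO, ZA → queue [WS, IL, TW, XQ, LH, NO, ZA]
Visit WS; enqueue FS, SW → queue [IL, TW, XQ, LH, NO, ZA, FS, SW]
Visit IL; enqueue EQ → queue [TW, XQ, LH, NO, ZA, FS, SW, EQ]
Visit TW → queue [XQ, LH, NO, ZA, FS, SW, EQ]
Visit XQ; enqueue QP → queue [LH, NO, ZA, FS, SW, EQ, QP]
Visit LH; enqueue ZJ → queue [NO, ZA, FS, SW, EQ, QP, ZJ]
Visit NO; enqueue BD → queue [ZA, FS, SW, EQ, QP, ZJ, BD]
Visit ZA; enqueue JM → queue [FS, SW, EQ, QP, ZJ, BD, JM]
Visit FS → queue [SW, EQ, QP, ZJ, BD, JM]
Visit SW → queue [EQ, QP, ZJ, BD, JM]
Visit EQ → queue [QP, ZJ, BD, JM]
Visit QP → queue [ZJ, BD, JM]
Visit ZJ → queue [BD, JM]
Visit BD → queue [JM]
Visit JM → queue []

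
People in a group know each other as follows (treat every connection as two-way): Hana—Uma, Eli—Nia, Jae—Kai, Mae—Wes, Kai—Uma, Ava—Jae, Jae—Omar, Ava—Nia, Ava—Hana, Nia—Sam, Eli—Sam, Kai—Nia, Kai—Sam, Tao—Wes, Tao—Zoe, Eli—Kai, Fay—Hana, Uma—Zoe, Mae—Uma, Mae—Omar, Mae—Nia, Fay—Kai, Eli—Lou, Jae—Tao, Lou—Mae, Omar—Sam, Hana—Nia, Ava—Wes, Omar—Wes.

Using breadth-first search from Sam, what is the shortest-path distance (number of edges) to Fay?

Level 0: Sam
Level 1: Eli, Kai, Nia, Omar
Level 2: Ava, Fay, Hana, Jae, Lou, Mae, Uma, Wes
Level 3: Tao, Zoe
Fay first appears at level 2.

2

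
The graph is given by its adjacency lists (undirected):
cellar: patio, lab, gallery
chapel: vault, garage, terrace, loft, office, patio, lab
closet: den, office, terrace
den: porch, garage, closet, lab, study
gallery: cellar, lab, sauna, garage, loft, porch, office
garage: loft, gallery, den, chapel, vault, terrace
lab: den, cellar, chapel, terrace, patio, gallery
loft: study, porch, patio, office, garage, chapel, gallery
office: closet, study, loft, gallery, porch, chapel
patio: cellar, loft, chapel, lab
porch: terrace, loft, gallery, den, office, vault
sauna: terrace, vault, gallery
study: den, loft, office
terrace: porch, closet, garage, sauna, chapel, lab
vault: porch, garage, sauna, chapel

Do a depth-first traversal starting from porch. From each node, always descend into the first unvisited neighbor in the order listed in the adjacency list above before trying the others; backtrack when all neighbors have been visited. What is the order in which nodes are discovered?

Visit porch
porch → terrace
terrace → closet
closet → den
den → garage
garage → loft
loft → study
study → office
office → gallery
gallery → cellar
cellar → patio
patio → chapel
chapel → vault
vault → sauna
chapel → lab

porch terrace closet den garage loft study office gallery cellar patio chapel vault sauna lab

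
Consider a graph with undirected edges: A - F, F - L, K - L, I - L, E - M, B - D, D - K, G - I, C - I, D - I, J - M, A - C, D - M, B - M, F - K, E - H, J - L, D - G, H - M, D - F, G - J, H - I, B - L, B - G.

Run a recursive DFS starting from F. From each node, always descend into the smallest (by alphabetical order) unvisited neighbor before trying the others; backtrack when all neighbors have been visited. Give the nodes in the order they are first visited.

F → A → C → I → D → B → G → J → L → K → M → E → H

Visit F
F → A
A → C
C → I
I → D
D → B
B → G
G → J
J → L
L → K
J → M
M → E
E → H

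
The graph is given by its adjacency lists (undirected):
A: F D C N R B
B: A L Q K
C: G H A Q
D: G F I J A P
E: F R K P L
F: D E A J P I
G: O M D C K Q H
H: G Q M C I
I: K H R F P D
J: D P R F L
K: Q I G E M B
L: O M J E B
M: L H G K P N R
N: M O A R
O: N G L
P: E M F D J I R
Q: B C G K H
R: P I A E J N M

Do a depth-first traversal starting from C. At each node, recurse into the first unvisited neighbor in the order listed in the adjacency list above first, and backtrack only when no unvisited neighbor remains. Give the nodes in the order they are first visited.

Visit C
C → G
G → O
O → N
N → M
M → L
L → J
J → D
D → F
F → E
E → R
R → P
P → I
I → K
K → Q
Q → B
B → A
Q → H

C, G, O, N, M, L, J, D, F, E, R, P, I, K, Q, B, A, H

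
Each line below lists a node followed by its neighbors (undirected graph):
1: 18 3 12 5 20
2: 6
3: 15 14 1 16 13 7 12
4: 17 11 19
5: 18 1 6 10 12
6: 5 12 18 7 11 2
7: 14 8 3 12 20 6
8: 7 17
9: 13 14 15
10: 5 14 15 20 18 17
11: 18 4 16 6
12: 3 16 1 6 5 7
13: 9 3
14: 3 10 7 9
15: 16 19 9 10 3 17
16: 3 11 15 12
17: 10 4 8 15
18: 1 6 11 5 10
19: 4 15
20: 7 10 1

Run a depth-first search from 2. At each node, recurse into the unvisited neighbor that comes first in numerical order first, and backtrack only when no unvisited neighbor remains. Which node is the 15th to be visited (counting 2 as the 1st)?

13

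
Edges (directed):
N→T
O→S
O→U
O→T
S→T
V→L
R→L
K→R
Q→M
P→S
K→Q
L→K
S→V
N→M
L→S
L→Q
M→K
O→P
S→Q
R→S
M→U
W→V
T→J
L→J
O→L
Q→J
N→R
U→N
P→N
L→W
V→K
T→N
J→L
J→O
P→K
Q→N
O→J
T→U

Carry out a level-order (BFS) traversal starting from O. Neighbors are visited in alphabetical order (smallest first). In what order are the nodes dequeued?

O, J, L, P, S, T, U, K, Q, W, N, V, R, M

Visit O; enqueue J, L, P, S, T, U → queue [J, L, P, S, T, U]
Visit J → queue [L, P, S, T, U]
Visit L; enqueue K, Q, W → queue [P, S, T, U, K, Q, W]
Visit P; enqueue N → queue [S, T, U, K, Q, W, N]
Visit S; enqueue V → queue [T, U, K, Q, W, N, V]
Visit T → queue [U, K, Q, W, N, V]
Visit U → queue [K, Q, W, N, V]
Visit K; enqueue R → queue [Q, W, N, V, R]
Visit Q; enqueue M → queue [W, N, V, R, M]
Visit W → queue [N, V, R, M]
Visit N → queue [V, R, M]
Visit V → queue [R, M]
Visit R → queue [M]
Visit M → queue []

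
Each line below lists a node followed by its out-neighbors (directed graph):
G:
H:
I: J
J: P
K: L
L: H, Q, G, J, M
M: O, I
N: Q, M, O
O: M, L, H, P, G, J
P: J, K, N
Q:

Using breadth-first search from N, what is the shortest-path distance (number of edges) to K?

3

Level 0: N
Level 1: M, O, Q
Level 2: G, H, I, J, L, P
Level 3: K
K first appears at level 3.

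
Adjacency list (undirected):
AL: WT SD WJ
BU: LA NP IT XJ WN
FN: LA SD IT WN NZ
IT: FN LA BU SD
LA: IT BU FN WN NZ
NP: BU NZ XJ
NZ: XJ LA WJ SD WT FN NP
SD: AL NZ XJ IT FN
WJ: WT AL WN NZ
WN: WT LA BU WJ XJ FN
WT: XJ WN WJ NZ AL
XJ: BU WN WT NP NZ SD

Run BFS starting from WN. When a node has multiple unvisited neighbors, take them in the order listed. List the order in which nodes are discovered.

Visit WN; enqueue WT, LA, BU, WJ, XJ, FN → queue [WT, LA, BU, WJ, XJ, FN]
Visit WT; enqueue NZ, AL → queue [LA, BU, WJ, XJ, FN, NZ, AL]
Visit LA; enqueue IT → queue [BU, WJ, XJ, FN, NZ, AL, IT]
Visit BU; enqueue NP → queue [WJ, XJ, FN, NZ, AL, IT, NP]
Visit WJ → queue [XJ, FN, NZ, AL, IT, NP]
Visit XJ; enqueue SD → queue [FN, NZ, AL, IT, NP, SD]
Visit FN → queue [NZ, AL, IT, NP, SD]
Visit NZ → queue [AL, IT, NP, SD]
Visit AL → queue [IT, NP, SD]
Visit IT → queue [NP, SD]
Visit NP → queue [SD]
Visit SD → queue []

WN → WT → LA → BU → WJ → XJ → FN → NZ → AL → IT → NP → SD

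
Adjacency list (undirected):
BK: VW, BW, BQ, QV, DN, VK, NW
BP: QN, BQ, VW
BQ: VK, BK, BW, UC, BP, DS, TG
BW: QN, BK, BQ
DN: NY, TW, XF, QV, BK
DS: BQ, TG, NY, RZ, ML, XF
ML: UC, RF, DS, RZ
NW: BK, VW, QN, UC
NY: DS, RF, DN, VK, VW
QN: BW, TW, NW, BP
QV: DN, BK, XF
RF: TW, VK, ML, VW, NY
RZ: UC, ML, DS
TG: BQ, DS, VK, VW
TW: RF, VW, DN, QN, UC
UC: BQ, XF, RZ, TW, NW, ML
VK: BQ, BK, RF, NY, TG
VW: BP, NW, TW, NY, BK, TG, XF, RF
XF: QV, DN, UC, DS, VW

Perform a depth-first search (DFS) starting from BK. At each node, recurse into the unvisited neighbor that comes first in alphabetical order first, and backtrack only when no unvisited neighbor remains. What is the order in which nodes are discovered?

BK, BQ, BP, QN, BW, NW, UC, ML, DS, NY, DN, QV, XF, VW, RF, TW, VK, TG, RZ

Visit BK
BK → BQ
BQ → BP
BP → QN
QN → BW
QN → NW
NW → UC
UC → ML
ML → DS
DS → NY
NY → DN
DN → QV
QV → XF
XF → VW
VW → RF
RF → TW
RF → VK
VK → TG
DS → RZ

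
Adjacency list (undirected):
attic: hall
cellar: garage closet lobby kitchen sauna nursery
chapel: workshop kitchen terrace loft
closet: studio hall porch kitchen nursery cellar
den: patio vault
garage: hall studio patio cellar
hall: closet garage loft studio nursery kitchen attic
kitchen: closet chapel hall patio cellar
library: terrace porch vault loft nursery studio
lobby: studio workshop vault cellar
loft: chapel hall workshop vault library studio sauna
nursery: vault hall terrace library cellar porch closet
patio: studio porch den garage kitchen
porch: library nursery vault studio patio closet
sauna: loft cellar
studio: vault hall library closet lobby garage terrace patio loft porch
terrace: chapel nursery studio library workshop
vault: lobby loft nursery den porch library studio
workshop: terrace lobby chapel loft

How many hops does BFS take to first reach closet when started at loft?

Level 0: loft
Level 1: chapel, hall, library, sauna, studio, vault, workshop
Level 2: attic, cellar, closet, den, garage, kitchen, lobby, nursery, patio, porch, terrace
closet first appears at level 2.

2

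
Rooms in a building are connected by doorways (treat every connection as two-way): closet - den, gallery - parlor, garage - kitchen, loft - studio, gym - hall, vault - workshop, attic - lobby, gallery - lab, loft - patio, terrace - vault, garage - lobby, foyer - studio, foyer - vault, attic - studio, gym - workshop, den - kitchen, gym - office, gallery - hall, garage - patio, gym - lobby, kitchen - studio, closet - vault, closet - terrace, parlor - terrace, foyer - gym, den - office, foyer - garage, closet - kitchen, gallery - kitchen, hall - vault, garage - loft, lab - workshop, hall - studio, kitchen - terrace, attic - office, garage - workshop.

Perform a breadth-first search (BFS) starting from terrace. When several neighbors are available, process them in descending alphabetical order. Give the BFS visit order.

terrace vault parlor kitchen closet workshop hall foyer gallery studio garage den lab gym loft attic patio lobby office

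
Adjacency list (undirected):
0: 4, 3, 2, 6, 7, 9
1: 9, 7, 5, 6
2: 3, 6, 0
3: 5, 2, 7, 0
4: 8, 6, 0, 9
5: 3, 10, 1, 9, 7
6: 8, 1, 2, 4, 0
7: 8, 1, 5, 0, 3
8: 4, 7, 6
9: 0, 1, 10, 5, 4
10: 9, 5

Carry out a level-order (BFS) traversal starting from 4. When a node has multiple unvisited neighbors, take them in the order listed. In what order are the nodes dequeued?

4 8 6 0 9 7 1 2 3 10 5

Visit 4; enqueue 8, 6, 0, 9 → queue [8, 6, 0, 9]
Visit 8; enqueue 7 → queue [6, 0, 9, 7]
Visit 6; enqueue 1, 2 → queue [0, 9, 7, 1, 2]
Visit 0; enqueue 3 → queue [9, 7, 1, 2, 3]
Visit 9; enqueue 10, 5 → queue [7, 1, 2, 3, 10, 5]
Visit 7 → queue [1, 2, 3, 10, 5]
Visit 1 → queue [2, 3, 10, 5]
Visit 2 → queue [3, 10, 5]
Visit 3 → queue [10, 5]
Visit 10 → queue [5]
Visit 5 → queue []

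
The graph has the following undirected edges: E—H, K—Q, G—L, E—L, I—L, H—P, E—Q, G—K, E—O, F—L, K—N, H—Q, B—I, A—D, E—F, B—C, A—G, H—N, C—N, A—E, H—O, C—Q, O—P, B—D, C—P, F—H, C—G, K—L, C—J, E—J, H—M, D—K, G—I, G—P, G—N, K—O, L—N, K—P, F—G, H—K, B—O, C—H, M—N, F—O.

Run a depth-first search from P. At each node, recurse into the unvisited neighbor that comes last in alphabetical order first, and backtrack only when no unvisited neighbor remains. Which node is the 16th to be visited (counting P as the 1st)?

Visit P
P → O
O → K
K → Q
Q → H
H → N
N → M
N → L
L → I
I → G
G → F
F → E
E → J
J → C
C → B
B → D
D → A

Visit order: P, O, K, Q, H, N, M, L, I, G, F, E, J, C, B, D, A

D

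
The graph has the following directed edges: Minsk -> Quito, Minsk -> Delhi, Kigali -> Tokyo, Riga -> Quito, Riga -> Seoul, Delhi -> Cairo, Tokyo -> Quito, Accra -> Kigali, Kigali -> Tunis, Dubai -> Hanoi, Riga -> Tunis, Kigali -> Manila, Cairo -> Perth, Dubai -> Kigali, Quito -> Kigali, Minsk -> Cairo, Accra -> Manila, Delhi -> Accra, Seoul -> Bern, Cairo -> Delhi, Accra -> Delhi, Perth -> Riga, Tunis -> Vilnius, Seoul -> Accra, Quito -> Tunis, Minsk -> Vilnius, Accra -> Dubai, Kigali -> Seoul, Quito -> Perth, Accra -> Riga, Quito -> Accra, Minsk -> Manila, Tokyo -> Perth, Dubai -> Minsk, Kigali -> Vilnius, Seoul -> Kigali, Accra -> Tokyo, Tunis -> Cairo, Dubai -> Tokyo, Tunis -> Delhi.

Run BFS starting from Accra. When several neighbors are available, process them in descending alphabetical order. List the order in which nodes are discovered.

Accra Tokyo Riga Manila Kigali Dubai Delhi Quito Perth Tunis Seoul Vilnius Minsk Hanoi Cairo Bern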